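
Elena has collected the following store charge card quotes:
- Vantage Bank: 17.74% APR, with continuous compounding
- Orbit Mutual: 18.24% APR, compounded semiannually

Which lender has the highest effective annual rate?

Vantage Bank

Vantage Bank: e^0.1774 − 1 = 19.411%
Orbit Mutual: (1 + 0.1824/2)^2 − 1 = 19.072%
The highest effective annual rate is Vantage Bank at 19.411%.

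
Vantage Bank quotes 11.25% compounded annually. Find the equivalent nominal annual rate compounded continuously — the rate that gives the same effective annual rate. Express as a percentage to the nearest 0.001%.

10.661%

Compounded annually, EAR = nominal = 0.112500.
Equivalent continuous rate: r = ln(1 + 0.112500) = 0.106610 = 10.661%.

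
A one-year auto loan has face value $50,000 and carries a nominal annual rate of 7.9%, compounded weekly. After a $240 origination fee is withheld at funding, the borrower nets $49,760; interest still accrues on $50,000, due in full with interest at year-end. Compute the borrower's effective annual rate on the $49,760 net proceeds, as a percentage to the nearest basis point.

Amount owed after one year: 50,000 × (1 + 0.079/52)^52 = 50,000 × 1.082139 = $54,106.97.
Effective rate on net proceeds: 54,106.97 / 49,760 − 1 = 0.087359 = 8.74%.

8.74%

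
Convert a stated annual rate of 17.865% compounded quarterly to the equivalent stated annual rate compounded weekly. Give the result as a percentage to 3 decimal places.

17.507%

EAR = (1 + 0.17865/4)^4 − 1 = 0.190979.
Solve (1 + r/52)^52 = 1.190979: r/52 = 1.190979^(1/52) − 1 = 0.003367, so r = 0.175070 = 17.507%.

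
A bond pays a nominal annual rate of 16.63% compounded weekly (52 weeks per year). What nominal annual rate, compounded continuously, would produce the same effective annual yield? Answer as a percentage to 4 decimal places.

EAR = (1 + 0.1663/52)^52 − 1 = 0.180614.
Equivalent continuous rate: r = ln(1 + 0.180614) = 0.166035 = 16.6035%.

16.6035%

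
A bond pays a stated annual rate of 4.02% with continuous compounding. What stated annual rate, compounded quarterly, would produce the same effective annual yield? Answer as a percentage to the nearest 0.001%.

EAR under continuous compounding: e^0.0402 − 1 = 0.041019.
Solve (1 + r/4)^4 = 1.041019: r/4 = 1.041019^(1/4) − 1 = 0.010101, so r = 0.040403 = 4.040%.

4.040%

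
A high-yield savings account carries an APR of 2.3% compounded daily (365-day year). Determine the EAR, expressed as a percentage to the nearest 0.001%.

EAR = (1 + 0.023/365)^365 − 1.
= (1 + 0.000063)^365 − 1 = 1.023266 − 1 = 2.327%.

2.327%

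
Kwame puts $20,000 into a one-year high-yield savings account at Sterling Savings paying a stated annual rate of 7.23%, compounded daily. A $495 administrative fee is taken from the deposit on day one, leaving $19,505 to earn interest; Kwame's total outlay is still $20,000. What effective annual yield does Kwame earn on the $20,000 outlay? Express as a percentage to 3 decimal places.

4.836%

Value after one year: 19,505 × (1 + 0.0723/365)^365 = 19,505 × 1.074970 = $20,967.29.
Effective yield on the $20,000 outlay: 20,967.29 / 20,000 − 1 = 0.048365 = 4.836%.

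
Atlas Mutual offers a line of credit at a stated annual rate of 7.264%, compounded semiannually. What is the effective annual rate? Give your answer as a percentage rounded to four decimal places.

7.3959%

EAR = (1 + 0.07264/2)^2 − 1.
= (1 + 0.036320)^2 − 1 = 1.073959 − 1 = 7.3959%.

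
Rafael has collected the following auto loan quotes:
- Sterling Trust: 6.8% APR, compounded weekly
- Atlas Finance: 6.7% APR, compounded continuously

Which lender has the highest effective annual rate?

Sterling Trust: (1 + 0.068/52)^52 − 1 = 7.032%
Atlas Finance: e^0.067 − 1 = 6.930%
The highest effective annual rate is Sterling Trust at 7.032%.

Sterling Trust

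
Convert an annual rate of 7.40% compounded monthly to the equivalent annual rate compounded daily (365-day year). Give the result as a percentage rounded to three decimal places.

EAR = (1 + 0.0740/12)^12 − 1 = 0.076562.
Solve (1 + r/365)^365 = 1.076562: r/365 = 1.076562^(1/365) − 1 = 0.000202, so r = 0.073780 = 7.378%.

7.378%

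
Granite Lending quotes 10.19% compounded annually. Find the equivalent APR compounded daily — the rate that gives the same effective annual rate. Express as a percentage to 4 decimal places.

9.7049%

Compounded annually, EAR = nominal = 0.101900.
Solve (1 + r/365)^365 = 1.101900: r/365 = 1.101900^(1/365) − 1 = 0.000266, so r = 0.097049 = 9.7049%.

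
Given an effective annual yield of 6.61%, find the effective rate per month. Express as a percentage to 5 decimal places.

The per-month rate i satisfies (1 + i)^12 = 1 + 0.0661.
i = 1.0661^(1/12) − 1 = 0.0053482 = 0.53482%.

0.53482%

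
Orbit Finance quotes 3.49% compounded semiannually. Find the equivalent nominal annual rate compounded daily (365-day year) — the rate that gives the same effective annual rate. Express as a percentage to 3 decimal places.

EAR = (1 + 0.0349/2)^2 − 1 = 0.035205.
Solve (1 + r/365)^365 = 1.035205: r/365 = 1.035205^(1/365) − 1 = 0.000095, so r = 0.034601 = 3.460%.

3.460%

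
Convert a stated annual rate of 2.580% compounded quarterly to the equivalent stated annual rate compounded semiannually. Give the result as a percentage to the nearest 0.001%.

2.588%

EAR = (1 + 0.02580/4)^4 − 1 = 0.026051.
Solve (1 + r/2)^2 = 1.026051: r/2 = 1.026051^(1/2) − 1 = 0.012942, so r = 0.025883 = 2.588%.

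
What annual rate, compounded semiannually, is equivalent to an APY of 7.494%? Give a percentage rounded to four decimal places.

(1 + r/2)^2 − 1 = 0.07494, so 1 + r/2 = 1.07494^(1/2).
r/2 = 0.036793, so r = 0.073586 = 7.3586%.

7.3586%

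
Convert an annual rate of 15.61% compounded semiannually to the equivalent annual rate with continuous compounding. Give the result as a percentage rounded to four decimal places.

15.0308%

EAR = (1 + 0.1561/2)^2 − 1 = 0.162192.
Equivalent continuous rate: r = ln(1 + 0.162192) = 0.150308 = 15.0308%.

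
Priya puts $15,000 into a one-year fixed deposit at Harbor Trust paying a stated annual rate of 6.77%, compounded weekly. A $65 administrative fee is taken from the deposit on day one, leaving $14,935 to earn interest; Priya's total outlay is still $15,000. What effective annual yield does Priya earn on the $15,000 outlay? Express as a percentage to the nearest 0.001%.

6.536%

Value after one year: 14,935 × (1 + 0.0677/52)^52 = 14,935 × 1.069997 = $15,980.41.
Effective yield on the $15,000 outlay: 15,980.41 / 15,000 − 1 = 0.065360 = 6.536%.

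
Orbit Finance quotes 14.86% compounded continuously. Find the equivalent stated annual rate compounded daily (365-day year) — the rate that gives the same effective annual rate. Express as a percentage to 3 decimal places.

14.863%

EAR under continuous compounding: e^0.1486 − 1 = 0.160209.
Solve (1 + r/365)^365 = 1.160209: r/365 = 1.160209^(1/365) − 1 = 0.000407, so r = 0.148630 = 14.863%.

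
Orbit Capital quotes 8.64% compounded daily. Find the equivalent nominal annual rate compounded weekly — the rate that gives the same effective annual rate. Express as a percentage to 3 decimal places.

8.646%

EAR = (1 + 0.0864/365)^365 − 1 = 0.090231.
Solve (1 + r/52)^52 = 1.090231: r/52 = 1.090231^(1/52) − 1 = 0.001663, so r = 0.086462 = 8.646%.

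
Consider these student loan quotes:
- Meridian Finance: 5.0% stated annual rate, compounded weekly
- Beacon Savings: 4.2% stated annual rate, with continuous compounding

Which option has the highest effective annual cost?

Meridian Finance

Meridian Finance: (1 + 0.050/52)^52 − 1 = 5.125%
Beacon Savings: e^0.042 − 1 = 4.289%
The highest effective annual rate is Meridian Finance at 5.125%.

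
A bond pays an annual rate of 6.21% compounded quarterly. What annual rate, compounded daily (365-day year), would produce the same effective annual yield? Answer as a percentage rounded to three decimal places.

6.163%

EAR = (1 + 0.0621/4)^4 − 1 = 0.063561.
Solve (1 + r/365)^365 = 1.063561: r/365 = 1.063561^(1/365) − 1 = 0.000169, so r = 0.061628 = 6.163%.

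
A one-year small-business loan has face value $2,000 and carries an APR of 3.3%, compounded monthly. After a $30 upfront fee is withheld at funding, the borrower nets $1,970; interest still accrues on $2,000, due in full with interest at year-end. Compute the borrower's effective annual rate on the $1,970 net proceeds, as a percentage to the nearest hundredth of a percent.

Amount owed after one year: 2,000 × (1 + 0.033/12)^12 = 2,000 × 1.033504 = $2,067.01.
Effective rate on net proceeds: 2,067.01 / 1,970 − 1 = 0.049242 = 4.92%.

4.92%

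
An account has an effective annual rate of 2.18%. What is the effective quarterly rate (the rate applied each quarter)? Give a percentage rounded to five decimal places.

0.54060%

The per-quarter rate i satisfies (1 + i)^4 = 1 + 0.0218.
i = 1.0218^(1/4) − 1 = 0.0054060 = 0.54060%.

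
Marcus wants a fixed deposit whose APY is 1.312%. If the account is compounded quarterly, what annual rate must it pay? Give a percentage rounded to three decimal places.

1.306%

(1 + r/4)^4 − 1 = 0.01312, so 1 + r/4 = 1.01312^(1/4).
r/4 = 0.003264, so r = 0.013056 = 1.306%.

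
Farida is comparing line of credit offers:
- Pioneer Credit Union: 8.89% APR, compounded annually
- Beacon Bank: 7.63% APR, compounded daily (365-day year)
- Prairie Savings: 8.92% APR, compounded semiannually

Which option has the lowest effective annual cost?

Pioneer Credit Union: compounded annually, EAR = 8.890%
Beacon Bank: (1 + 0.0763/365)^365 − 1 = 7.928%
Prairie Savings: (1 + 0.0892/2)^2 − 1 = 9.119%
The lowest effective annual rate is Beacon Bank at 7.928%.

Beacon Bank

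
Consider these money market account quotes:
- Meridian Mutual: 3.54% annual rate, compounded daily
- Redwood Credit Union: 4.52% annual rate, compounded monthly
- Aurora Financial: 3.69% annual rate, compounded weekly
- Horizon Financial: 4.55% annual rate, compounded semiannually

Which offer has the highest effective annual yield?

Meridian Mutual: (1 + 0.0354/365)^365 − 1 = 3.603%
Redwood Credit Union: (1 + 0.0452/12)^12 − 1 = 4.615%
Aurora Financial: (1 + 0.0369/52)^52 − 1 = 3.758%
Horizon Financial: (1 + 0.0455/2)^2 − 1 = 4.602%
The highest effective annual rate is Redwood Credit Union at 4.615%.

Redwood Credit Union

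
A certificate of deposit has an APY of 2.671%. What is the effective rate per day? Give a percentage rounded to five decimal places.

0.00722%

The per-day rate i satisfies (1 + i)^365 = 1 + 0.02671.
i = 1.02671^(1/365) − 1 = 0.0000722 = 0.00722%.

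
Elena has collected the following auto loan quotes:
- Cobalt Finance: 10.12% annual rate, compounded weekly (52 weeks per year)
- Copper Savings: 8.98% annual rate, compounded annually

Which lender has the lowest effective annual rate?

Copper Savings

Cobalt Finance: (1 + 0.1012/52)^52 − 1 = 10.639%
Copper Savings: compounded annually, EAR = 8.980%
The lowest effective annual rate is Copper Savings at 8.980%.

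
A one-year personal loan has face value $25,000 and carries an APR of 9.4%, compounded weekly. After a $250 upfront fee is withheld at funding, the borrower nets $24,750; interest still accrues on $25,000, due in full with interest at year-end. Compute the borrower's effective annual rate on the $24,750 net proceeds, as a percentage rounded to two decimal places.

10.96%

Amount owed after one year: 25,000 × (1 + 0.094/52)^52 = 25,000 × 1.098467 = $27,461.66.
Effective rate on net proceeds: 27,461.66 / 24,750 − 1 = 0.109562 = 10.96%.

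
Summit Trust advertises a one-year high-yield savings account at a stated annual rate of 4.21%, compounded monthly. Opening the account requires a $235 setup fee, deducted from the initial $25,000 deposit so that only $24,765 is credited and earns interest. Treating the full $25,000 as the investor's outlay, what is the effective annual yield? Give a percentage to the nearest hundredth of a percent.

3.31%

Value after one year: 24,765 × (1 + 0.0421/12)^12 = 24,765 × 1.042922 = $25,827.96.
Effective yield on the $25,000 outlay: 25,827.96 / 25,000 − 1 = 0.033118 = 3.31%.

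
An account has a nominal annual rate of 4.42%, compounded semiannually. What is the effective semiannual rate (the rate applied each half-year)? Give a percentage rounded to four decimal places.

With a nominal annual rate compounded semiannually, the periodic rate is the nominal rate divided by 2.
i = 0.0442 / 2 = 0.0221000 = 2.2100%.

2.2100%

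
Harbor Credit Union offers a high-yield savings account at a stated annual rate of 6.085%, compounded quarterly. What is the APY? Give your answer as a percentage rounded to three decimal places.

6.225%

EAR = (1 + 0.06085/4)^4 − 1.
= (1 + 0.015213)^4 − 1 = 1.062253 − 1 = 6.225%.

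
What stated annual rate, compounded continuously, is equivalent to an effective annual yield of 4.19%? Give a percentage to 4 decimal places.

Continuous: nominal r satisfies e^r − 1 = 0.0419.
r = ln(1 + 0.0419) = ln(1.0419) = 0.041046 = 4.1046%.

4.1046%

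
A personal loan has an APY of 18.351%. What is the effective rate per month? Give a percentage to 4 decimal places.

1.4139%

The per-month rate i satisfies (1 + i)^12 = 1 + 0.18351.
i = 1.18351^(1/12) − 1 = 0.0141394 = 1.4139%.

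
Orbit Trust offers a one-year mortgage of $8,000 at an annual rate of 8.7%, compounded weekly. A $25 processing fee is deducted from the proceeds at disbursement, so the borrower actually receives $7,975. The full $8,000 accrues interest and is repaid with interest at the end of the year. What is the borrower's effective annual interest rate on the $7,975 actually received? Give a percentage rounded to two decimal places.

9.42%

Amount owed after one year: 8,000 × (1 + 0.087/52)^52 = 8,000 × 1.090817 = $8,726.54.
Effective rate on net proceeds: 8,726.54 / 7,975 − 1 = 0.094237 = 9.42%.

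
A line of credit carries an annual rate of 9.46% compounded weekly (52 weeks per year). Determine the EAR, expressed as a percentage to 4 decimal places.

EAR = (1 + 0.0946/52)^52 − 1.
= (1 + 0.001819)^52 − 1 = 1.099125 − 1 = 9.9125%.

9.9125%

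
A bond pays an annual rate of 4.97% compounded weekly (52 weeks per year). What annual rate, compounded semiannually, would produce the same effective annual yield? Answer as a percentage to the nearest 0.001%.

5.030%

EAR = (1 + 0.0497/52)^52 − 1 = 0.050931.
Solve (1 + r/2)^2 = 1.050931: r/2 = 1.050931^(1/2) − 1 = 0.025149, so r = 0.050298 = 5.030%.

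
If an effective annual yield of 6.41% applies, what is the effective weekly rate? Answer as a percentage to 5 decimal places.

The per-week rate i satisfies (1 + i)^52 = 1 + 0.0641.
i = 1.0641^(1/52) − 1 = 0.0011955 = 0.11955%.

0.11955%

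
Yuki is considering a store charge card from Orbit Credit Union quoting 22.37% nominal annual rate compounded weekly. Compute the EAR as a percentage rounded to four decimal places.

25.0096%

EAR = (1 + 0.2237/52)^52 − 1.
= 1.250096 − 1 = 25.0096%.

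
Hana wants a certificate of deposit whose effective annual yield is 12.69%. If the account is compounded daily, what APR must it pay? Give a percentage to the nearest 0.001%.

11.949%

(1 + r/365)^365 − 1 = 0.1269, so 1 + r/365 = 1.1269^(1/365).
r/365 = 0.000327, so r = 0.119490 = 11.949%.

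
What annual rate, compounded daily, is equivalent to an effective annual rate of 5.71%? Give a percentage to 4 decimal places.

(1 + r/365)^365 − 1 = 0.0571, so 1 + r/365 = 1.0571^(1/365).
r/365 = 0.000152, so r = 0.055534 = 5.5534%.

5.5534%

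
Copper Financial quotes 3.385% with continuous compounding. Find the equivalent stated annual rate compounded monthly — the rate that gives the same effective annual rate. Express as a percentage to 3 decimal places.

EAR under continuous compounding: e^0.03385 − 1 = 0.034429.
Solve (1 + r/12)^12 = 1.034429: r/12 = 1.034429^(1/12) − 1 = 0.002825, so r = 0.033898 = 3.390%.

3.390%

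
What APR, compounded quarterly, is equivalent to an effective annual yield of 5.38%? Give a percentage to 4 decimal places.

(1 + r/4)^4 − 1 = 0.0538, so 1 + r/4 = 1.0538^(1/4).
r/4 = 0.013187, so r = 0.052747 = 5.2747%.

5.2747%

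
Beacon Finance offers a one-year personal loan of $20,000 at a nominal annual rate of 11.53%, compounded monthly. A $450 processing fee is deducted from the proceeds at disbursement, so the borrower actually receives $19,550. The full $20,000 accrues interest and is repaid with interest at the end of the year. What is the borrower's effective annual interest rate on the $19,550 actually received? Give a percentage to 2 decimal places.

Amount owed after one year: 20,000 × (1 + 0.1153/12)^12 = 20,000 × 1.121593 = $22,431.85.
Effective rate on net proceeds: 22,431.85 / 19,550 − 1 = 0.147409 = 14.74%.

14.74%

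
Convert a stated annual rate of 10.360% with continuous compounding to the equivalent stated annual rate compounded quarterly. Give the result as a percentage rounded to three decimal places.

EAR under continuous compounding: e^0.10360 − 1 = 0.109157.
Solve (1 + r/4)^4 = 1.109157: r/4 = 1.109157^(1/4) − 1 = 0.026238, so r = 0.104953 = 10.495%.

10.495%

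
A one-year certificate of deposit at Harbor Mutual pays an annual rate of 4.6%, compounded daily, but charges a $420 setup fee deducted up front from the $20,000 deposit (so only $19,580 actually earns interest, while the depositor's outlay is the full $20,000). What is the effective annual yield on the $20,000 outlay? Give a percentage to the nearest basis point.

Value after one year: 19,580 × (1 + 0.046/365)^365 = 19,580 × 1.047071 = $20,501.66.
Effective yield on the $20,000 outlay: 20,501.66 / 20,000 − 1 = 0.025083 = 2.51%.

2.51%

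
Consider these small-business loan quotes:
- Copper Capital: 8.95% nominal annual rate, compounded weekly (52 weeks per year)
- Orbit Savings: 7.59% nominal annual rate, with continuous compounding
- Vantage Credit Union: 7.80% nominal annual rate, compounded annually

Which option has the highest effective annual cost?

Copper Capital: (1 + 0.0895/52)^52 − 1 = 9.354%
Orbit Savings: e^0.0759 − 1 = 7.885%
Vantage Credit Union: compounded annually, EAR = 7.800%
The highest effective annual rate is Copper Capital at 9.354%.

Copper Capital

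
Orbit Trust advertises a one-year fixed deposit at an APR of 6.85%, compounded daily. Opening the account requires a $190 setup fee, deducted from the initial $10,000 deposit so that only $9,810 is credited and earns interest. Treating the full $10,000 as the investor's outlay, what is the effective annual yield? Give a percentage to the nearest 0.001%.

5.055%

Value after one year: 9,810 × (1 + 0.0685/365)^365 = 9,810 × 1.070894 = $10,505.47.
Effective yield on the $10,000 outlay: 10,505.47 / 10,000 − 1 = 0.050547 = 5.055%.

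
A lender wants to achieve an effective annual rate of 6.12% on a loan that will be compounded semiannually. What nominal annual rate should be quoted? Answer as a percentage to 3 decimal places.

(1 + r/2)^2 − 1 = 0.0612, so 1 + r/2 = 1.0612^(1/2).
r/2 = 0.030146, so r = 0.060291 = 6.029%.

6.029%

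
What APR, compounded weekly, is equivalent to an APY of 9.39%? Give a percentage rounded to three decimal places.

8.983%

(1 + r/52)^52 − 1 = 0.0939, so 1 + r/52 = 1.0939^(1/52).
r/52 = 0.001727, so r = 0.089827 = 8.983%.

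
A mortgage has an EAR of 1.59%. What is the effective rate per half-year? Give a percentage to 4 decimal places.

0.7919%

The per-half-year rate i satisfies (1 + i)^2 = 1 + 0.0159.
i = 1.0159^(1/2) − 1 = 0.0079186 = 0.7919%.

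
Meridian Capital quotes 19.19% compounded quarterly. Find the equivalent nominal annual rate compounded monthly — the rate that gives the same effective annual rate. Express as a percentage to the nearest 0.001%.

EAR = (1 + 0.1919/4)^4 − 1 = 0.206157.
Solve (1 + r/12)^12 = 1.206157: r/12 = 1.206157^(1/12) − 1 = 0.015743, so r = 0.188910 = 18.891%.

18.891%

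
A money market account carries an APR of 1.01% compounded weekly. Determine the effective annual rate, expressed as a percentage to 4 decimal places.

EAR = (1 + 0.0101/52)^52 − 1.
= 1.010150 − 1 = 1.0150%.

1.0150%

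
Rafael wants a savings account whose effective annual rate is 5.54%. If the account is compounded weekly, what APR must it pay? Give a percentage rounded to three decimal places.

5.395%

(1 + r/52)^52 − 1 = 0.0554, so 1 + r/52 = 1.0554^(1/52).
r/52 = 0.001037, so r = 0.053948 = 5.395%.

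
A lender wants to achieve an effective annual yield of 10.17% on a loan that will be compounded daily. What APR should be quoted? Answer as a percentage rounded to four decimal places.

9.6867%

(1 + r/365)^365 − 1 = 0.1017, so 1 + r/365 = 1.1017^(1/365).
r/365 = 0.000265, so r = 0.096867 = 9.6867%.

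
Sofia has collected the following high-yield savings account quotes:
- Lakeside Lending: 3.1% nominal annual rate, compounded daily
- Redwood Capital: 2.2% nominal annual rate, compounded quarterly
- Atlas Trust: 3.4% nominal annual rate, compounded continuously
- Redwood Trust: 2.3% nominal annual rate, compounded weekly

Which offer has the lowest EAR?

Redwood Capital

Lakeside Lending: (1 + 0.031/365)^365 − 1 = 3.148%
Redwood Capital: (1 + 0.022/4)^4 − 1 = 2.218%
Atlas Trust: e^0.034 − 1 = 3.458%
Redwood Trust: (1 + 0.023/52)^52 − 1 = 2.326%
The lowest effective annual rate is Redwood Capital at 2.218%.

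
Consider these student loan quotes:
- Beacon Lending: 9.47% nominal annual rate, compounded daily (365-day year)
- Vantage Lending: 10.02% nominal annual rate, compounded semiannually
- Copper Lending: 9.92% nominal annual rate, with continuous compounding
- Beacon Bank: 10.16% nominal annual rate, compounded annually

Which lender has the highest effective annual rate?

Copper Lending

Beacon Lending: (1 + 0.0947/365)^365 − 1 = 9.932%
Vantage Lending: (1 + 0.1002/2)^2 − 1 = 10.271%
Copper Lending: e^0.0992 − 1 = 10.429%
Beacon Bank: compounded annually, EAR = 10.160%
The highest effective annual rate is Copper Lending at 10.429%.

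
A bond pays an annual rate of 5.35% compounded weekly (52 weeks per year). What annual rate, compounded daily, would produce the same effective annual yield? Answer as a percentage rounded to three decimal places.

EAR = (1 + 0.0535/52)^52 − 1 = 0.054928.
Solve (1 + r/365)^365 = 1.054928: r/365 = 1.054928^(1/365) − 1 = 0.000147, so r = 0.053476 = 5.348%.

5.348%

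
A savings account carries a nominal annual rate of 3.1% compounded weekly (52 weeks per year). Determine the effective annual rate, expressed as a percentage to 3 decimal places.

EAR = (1 + 0.031/52)^52 − 1.
= (1 + 0.000596)^52 − 1 = 1.031476 − 1 = 3.148%.

3.148%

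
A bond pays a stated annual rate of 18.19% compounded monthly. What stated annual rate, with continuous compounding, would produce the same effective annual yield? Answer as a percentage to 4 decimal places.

18.0535%

EAR = (1 + 0.1819/12)^12 − 1 = 0.197858.
Equivalent continuous rate: r = ln(1 + 0.197858) = 0.180535 = 18.0535%.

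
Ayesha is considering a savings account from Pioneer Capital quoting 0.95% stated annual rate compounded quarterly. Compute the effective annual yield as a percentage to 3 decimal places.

0.953%

EAR = (1 + 0.0095/4)^4 − 1.
= (1 + 0.002375)^4 − 1 = 1.009534 − 1 = 0.953%.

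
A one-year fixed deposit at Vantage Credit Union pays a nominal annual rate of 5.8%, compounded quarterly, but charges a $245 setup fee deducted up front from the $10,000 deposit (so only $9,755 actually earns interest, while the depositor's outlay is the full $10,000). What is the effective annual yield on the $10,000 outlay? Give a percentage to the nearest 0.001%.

Value after one year: 9,755 × (1 + 0.058/4)^4 = 9,755 × 1.059274 = $10,333.22.
Effective yield on the $10,000 outlay: 10,333.22 / 10,000 − 1 = 0.033322 = 3.332%.

3.332%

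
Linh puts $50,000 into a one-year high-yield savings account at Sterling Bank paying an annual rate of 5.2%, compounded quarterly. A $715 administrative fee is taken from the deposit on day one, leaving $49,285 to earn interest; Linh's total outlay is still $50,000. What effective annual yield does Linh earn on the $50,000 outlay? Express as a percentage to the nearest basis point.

3.80%

Value after one year: 49,285 × (1 + 0.052/4)^4 = 49,285 × 1.053023 = $51,898.23.
Effective yield on the $50,000 outlay: 51,898.23 / 50,000 − 1 = 0.037965 = 3.80%.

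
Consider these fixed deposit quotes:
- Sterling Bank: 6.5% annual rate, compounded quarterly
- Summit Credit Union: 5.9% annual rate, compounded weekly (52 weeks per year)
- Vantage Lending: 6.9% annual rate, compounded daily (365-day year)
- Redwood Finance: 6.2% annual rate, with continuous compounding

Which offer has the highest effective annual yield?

Vantage Lending

Sterling Bank: (1 + 0.065/4)^4 − 1 = 6.660%
Summit Credit Union: (1 + 0.059/52)^52 − 1 = 6.074%
Vantage Lending: (1 + 0.069/365)^365 − 1 = 7.143%
Redwood Finance: e^0.062 − 1 = 6.396%
The highest effective annual rate is Vantage Lending at 7.143%.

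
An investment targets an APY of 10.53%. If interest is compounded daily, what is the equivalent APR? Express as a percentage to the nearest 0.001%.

10.013%

(1 + r/365)^365 − 1 = 0.1053, so 1 + r/365 = 1.1053^(1/365).
r/365 = 0.000274, so r = 0.100131 = 10.013%.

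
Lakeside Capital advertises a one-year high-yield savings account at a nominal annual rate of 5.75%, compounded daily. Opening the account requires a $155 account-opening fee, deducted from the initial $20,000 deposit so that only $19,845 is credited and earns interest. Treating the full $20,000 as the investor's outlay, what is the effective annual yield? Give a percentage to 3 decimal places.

Value after one year: 19,845 × (1 + 0.0575/365)^365 = 19,845 × 1.059180 = $21,019.44.
Effective yield on the $20,000 outlay: 21,019.44 / 20,000 − 1 = 0.050972 = 5.097%.

5.097%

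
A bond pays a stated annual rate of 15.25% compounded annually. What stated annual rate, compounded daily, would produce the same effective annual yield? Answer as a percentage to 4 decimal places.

14.1961%

Compounded annually, EAR = nominal = 0.152500.
Solve (1 + r/365)^365 = 1.152500: r/365 = 1.152500^(1/365) − 1 = 0.000389, so r = 0.141961 = 14.1961%.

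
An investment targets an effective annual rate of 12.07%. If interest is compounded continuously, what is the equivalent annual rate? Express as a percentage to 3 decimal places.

Continuous: nominal r satisfies e^r − 1 = 0.1207.
r = ln(1 + 0.1207) = ln(1.1207) = 0.113953 = 11.395%.

11.395%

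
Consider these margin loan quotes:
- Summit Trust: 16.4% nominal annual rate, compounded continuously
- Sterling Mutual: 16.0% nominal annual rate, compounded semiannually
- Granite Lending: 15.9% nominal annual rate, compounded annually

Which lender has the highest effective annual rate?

Summit Trust: e^0.164 − 1 = 17.821%
Sterling Mutual: (1 + 0.160/2)^2 − 1 = 16.640%
Granite Lending: compounded annually, EAR = 15.900%
The highest effective annual rate is Summit Trust at 17.821%.

Summit Trust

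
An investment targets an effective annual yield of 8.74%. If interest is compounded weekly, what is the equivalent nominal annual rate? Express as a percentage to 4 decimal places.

(1 + r/52)^52 − 1 = 0.0874, so 1 + r/52 = 1.0874^(1/52).
r/52 = 0.001613, so r = 0.083857 = 8.3857%.

8.3857%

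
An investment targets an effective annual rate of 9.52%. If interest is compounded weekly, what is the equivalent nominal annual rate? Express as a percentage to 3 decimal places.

9.102%

(1 + r/52)^52 − 1 = 0.0952, so 1 + r/52 = 1.0952^(1/52).
r/52 = 0.001750, so r = 0.091017 = 9.102%.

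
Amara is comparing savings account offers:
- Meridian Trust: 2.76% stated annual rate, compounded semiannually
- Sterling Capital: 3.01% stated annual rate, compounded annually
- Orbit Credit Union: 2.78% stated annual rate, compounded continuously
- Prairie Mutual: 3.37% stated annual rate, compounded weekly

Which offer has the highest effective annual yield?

Prairie Mutual

Meridian Trust: (1 + 0.0276/2)^2 − 1 = 2.779%
Sterling Capital: compounded annually, EAR = 3.010%
Orbit Credit Union: e^0.0278 − 1 = 2.819%
Prairie Mutual: (1 + 0.0337/52)^52 − 1 = 3.426%
The highest effective annual rate is Prairie Mutual at 3.426%.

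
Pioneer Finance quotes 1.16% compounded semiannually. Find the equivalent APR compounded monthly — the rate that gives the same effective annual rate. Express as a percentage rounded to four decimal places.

1.1572%

EAR = (1 + 0.0116/2)^2 − 1 = 0.011634.
Solve (1 + r/12)^12 = 1.011634: r/12 = 1.011634^(1/12) − 1 = 0.000964, so r = 0.011572 = 1.1572%.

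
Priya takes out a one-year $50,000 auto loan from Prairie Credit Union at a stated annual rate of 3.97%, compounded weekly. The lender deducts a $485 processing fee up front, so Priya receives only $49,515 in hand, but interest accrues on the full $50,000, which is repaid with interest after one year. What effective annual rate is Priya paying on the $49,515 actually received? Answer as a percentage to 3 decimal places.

5.067%

Amount owed after one year: 50,000 × (1 + 0.0397/52)^52 = 50,000 × 1.040483 = $52,024.14.
Effective rate on net proceeds: 52,024.14 / 49,515 − 1 = 0.050674 = 5.067%.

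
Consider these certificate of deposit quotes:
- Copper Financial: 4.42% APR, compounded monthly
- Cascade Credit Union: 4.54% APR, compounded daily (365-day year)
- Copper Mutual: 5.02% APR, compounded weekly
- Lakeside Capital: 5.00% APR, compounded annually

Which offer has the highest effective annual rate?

Copper Financial: (1 + 0.0442/12)^12 − 1 = 4.511%
Cascade Credit Union: (1 + 0.0454/365)^365 − 1 = 4.644%
Copper Mutual: (1 + 0.0502/52)^52 − 1 = 5.146%
Lakeside Capital: compounded annually, EAR = 5.000%
The highest effective annual rate is Copper Mutual at 5.146%.

Copper Mutual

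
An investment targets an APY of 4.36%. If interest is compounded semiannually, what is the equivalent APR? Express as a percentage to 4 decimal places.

4.3135%

(1 + r/2)^2 − 1 = 0.0436, so 1 + r/2 = 1.0436^(1/2).
r/2 = 0.021567, so r = 0.043135 = 4.3135%.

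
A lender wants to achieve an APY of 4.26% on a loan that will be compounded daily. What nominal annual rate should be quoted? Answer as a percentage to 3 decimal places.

(1 + r/365)^365 − 1 = 0.0426, so 1 + r/365 = 1.0426^(1/365).
r/365 = 0.000114, so r = 0.041720 = 4.172%.

4.172%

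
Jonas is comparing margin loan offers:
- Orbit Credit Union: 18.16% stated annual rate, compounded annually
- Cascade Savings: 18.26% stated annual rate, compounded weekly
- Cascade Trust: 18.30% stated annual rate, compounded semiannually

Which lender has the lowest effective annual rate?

Orbit Credit Union: compounded annually, EAR = 18.160%
Cascade Savings: (1 + 0.1826/52)^52 − 1 = 19.995%
Cascade Trust: (1 + 0.1830/2)^2 − 1 = 19.137%
The lowest effective annual rate is Orbit Credit Union at 18.160%.

Orbit Credit Union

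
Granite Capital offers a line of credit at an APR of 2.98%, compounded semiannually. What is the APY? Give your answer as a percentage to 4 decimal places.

3.0022%

EAR = (1 + 0.0298/2)^2 − 1.
= (1 + 0.014900)^2 − 1 = 1.030022 − 1 = 3.0022%.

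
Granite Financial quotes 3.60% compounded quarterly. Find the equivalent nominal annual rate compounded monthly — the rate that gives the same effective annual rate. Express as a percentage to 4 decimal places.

EAR = (1 + 0.0360/4)^4 − 1 = 0.036489.
Solve (1 + r/12)^12 = 1.036489: r/12 = 1.036489^(1/12) − 1 = 0.002991, so r = 0.035893 = 3.5893%.

3.5893%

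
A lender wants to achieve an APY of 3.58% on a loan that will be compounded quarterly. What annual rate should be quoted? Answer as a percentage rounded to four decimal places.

3.5329%

(1 + r/4)^4 − 1 = 0.0358, so 1 + r/4 = 1.0358^(1/4).
r/4 = 0.008832, so r = 0.035329 = 3.5329%.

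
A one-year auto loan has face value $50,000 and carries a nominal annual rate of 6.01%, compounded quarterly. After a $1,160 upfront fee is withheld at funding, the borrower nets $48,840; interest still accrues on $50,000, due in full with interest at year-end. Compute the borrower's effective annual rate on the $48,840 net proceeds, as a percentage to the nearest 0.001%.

8.668%

Amount owed after one year: 50,000 × (1 + 0.0601/4)^4 = 50,000 × 1.061468 = $53,073.41.
Effective rate on net proceeds: 53,073.41 / 48,840 − 1 = 0.086679 = 8.668%.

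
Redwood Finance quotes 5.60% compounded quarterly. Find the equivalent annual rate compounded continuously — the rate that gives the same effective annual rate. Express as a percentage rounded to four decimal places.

5.5612%

EAR = (1 + 0.0560/4)^4 − 1 = 0.057187.
Equivalent continuous rate: r = ln(1 + 0.057187) = 0.055612 = 5.5612%.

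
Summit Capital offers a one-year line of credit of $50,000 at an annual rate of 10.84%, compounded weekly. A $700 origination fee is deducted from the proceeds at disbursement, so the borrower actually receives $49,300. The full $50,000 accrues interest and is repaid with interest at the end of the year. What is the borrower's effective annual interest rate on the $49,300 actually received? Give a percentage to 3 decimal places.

13.019%

Amount owed after one year: 50,000 × (1 + 0.1084/52)^52 = 50,000 × 1.114368 = $55,718.39.
Effective rate on net proceeds: 55,718.39 / 49,300 − 1 = 0.130190 = 13.019%.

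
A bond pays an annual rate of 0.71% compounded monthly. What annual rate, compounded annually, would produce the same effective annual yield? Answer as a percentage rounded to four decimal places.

EAR = (1 + 0.0071/12)^12 − 1 = 0.007123.
Compounded annually, the equivalent nominal rate is the EAR itself: 0.7123%.

0.7123%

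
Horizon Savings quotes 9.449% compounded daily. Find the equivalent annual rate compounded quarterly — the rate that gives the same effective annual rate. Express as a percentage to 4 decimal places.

EAR = (1 + 0.09449/365)^365 − 1 = 0.099085.
Solve (1 + r/4)^4 = 1.099085: r/4 = 1.099085^(1/4) − 1 = 0.023901, so r = 0.095602 = 9.5602%.

9.5602%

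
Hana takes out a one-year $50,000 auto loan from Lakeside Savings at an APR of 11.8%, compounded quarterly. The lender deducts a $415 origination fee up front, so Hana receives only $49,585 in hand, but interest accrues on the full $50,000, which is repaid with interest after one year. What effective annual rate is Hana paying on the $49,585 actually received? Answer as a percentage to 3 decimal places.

Amount owed after one year: 50,000 × (1 + 0.118/4)^4 = 50,000 × 1.123325 = $56,166.25.
Effective rate on net proceeds: 56,166.25 / 49,585 − 1 = 0.132727 = 13.273%.

13.273%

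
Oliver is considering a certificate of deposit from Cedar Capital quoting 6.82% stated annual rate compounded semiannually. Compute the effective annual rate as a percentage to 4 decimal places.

EAR = (1 + 0.0682/2)^2 − 1.
= (1 + 0.034100)^2 − 1 = 1.069363 − 1 = 6.9363%.

6.9363%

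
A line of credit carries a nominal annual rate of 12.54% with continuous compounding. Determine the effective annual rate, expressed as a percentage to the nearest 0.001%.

With continuous compounding, EAR = e^0.1254 − 1.
e^0.1254 = 1.133602, so EAR = 0.133602 = 13.360%.

13.360%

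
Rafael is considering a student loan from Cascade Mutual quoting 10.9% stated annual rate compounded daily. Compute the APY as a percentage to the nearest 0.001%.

11.514%

EAR = (1 + 0.109/365)^365 − 1.
= 1.115144 − 1 = 11.514%.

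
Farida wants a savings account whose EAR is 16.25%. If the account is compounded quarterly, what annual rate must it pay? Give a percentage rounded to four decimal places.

(1 + r/4)^4 − 1 = 0.1625, so 1 + r/4 = 1.1625^(1/4).
r/4 = 0.038361, so r = 0.153443 = 15.3443%.

15.3443%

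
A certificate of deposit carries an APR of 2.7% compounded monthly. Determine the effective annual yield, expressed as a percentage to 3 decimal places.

2.734%

EAR = (1 + 0.027/12)^12 − 1.
= (1 + 0.002250)^12 − 1 = 1.027337 − 1 = 2.734%.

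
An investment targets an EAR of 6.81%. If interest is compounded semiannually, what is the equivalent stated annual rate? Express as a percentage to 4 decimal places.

(1 + r/2)^2 − 1 = 0.0681, so 1 + r/2 = 1.0681^(1/2).
r/2 = 0.033489, so r = 0.066978 = 6.6978%.

6.6978%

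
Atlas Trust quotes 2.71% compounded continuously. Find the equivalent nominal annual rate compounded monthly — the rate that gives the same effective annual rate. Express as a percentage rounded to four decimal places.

EAR under continuous compounding: e^0.0271 − 1 = 0.027471.
Solve (1 + r/12)^12 = 1.027471: r/12 = 1.027471^(1/12) − 1 = 0.002261, so r = 0.027131 = 2.7131%.

2.7131%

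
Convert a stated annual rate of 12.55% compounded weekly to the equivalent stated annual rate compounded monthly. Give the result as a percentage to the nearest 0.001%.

12.601%

EAR = (1 + 0.1255/52)^52 − 1 = 0.133544.
Solve (1 + r/12)^12 = 1.133544: r/12 = 1.133544^(1/12) − 1 = 0.010500, so r = 0.126006 = 12.601%.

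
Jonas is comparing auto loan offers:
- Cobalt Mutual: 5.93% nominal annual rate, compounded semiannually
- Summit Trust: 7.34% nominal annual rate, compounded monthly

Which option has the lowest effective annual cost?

Cobalt Mutual: (1 + 0.0593/2)^2 − 1 = 6.018%
Summit Trust: (1 + 0.0734/12)^12 − 1 = 7.592%
The lowest effective annual rate is Cobalt Mutual at 6.018%.

Cobalt Mutual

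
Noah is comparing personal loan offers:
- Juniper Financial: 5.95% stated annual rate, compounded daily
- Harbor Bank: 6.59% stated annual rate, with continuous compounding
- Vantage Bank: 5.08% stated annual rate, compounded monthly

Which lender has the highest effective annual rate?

Harbor Bank

Juniper Financial: (1 + 0.0595/365)^365 − 1 = 6.130%
Harbor Bank: e^0.0659 − 1 = 6.812%
Vantage Bank: (1 + 0.0508/12)^12 − 1 = 5.200%
The highest effective annual rate is Harbor Bank at 6.812%.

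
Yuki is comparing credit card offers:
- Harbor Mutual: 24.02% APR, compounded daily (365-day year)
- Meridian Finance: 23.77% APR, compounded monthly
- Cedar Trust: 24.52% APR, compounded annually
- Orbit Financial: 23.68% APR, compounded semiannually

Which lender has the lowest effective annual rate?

Cedar Trust

Harbor Mutual: (1 + 0.2402/365)^365 − 1 = 27.140%
Meridian Finance: (1 + 0.2377/12)^12 − 1 = 26.538%
Cedar Trust: compounded annually, EAR = 24.520%
Orbit Financial: (1 + 0.2368/2)^2 − 1 = 25.082%
The lowest effective annual rate is Cedar Trust at 24.520%.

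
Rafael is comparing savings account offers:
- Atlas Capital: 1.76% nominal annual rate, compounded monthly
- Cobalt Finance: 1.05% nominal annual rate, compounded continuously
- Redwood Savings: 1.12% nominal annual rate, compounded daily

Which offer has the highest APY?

Atlas Capital

Atlas Capital: (1 + 0.0176/12)^12 − 1 = 1.774%
Cobalt Finance: e^0.0105 − 1 = 1.056%
Redwood Savings: (1 + 0.0112/365)^365 − 1 = 1.126%
The highest effective annual rate is Atlas Capital at 1.774%.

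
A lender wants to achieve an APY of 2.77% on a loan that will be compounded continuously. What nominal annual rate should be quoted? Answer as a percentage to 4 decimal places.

Continuous: nominal r satisfies e^r − 1 = 0.0277.
r = ln(1 + 0.0277) = ln(1.0277) = 0.027323 = 2.7323%.

2.7323%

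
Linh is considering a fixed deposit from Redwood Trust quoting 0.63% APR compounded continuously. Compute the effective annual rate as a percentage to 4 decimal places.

With continuous compounding, EAR = e^0.0063 − 1.
e^0.0063 = 1.006320, so EAR = 0.006320 = 0.6320%.

0.6320%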